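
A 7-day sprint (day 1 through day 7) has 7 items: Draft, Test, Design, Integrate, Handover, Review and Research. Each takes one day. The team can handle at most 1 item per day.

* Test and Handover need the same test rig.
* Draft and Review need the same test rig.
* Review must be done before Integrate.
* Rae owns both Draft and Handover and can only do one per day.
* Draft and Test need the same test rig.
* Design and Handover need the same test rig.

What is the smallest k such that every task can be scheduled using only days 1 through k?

7

The precedence chain requires at least 2 distinct days.
With at most 1 per day and 7 tasks, at least 7 days are needed.
7 works (last occupied day: day 7): for example Handover=day 6; Draft=day 3; Research=day 7; Integrate=day 2; Review=day 1; Test=day 4; Design=day 5.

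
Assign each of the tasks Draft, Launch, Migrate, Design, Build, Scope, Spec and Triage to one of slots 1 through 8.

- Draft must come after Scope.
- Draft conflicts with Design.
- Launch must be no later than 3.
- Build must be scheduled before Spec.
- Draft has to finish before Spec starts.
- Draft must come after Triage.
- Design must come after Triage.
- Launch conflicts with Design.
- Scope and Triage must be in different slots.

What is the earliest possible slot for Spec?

4

Precedence pushes Spec to at least 3.
Spec at 4 is achievable: Triage=1, Spec=4, Scope=2, Design=2, Launch=1, Build=1, Migrate=1, Draft=3.
Nothing earlier works — the conflict constraints rule out every slot before 4.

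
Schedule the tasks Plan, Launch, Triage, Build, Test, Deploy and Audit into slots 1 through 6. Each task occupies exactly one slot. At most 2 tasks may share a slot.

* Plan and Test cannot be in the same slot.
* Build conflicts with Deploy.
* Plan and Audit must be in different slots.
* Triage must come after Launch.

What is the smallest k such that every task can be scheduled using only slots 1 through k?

The precedence chain requires at least 2 distinct slots.
With at most 2 per slot and 7 tasks, at least 4 slots are needed.
4 works (last occupied slot: 4): for example Test in 3, Audit in 4, Deploy in 3, Plan in 1, Build in 2, Launch in 1, Triage in 2.

4 slots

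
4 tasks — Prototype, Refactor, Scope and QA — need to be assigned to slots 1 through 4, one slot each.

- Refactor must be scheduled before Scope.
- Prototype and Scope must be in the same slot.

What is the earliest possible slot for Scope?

2

Precedence pushes Scope to at least 2.
Scope at 2 is achievable: QA in 1, Prototype in 2, Refactor in 1, Scope in 2.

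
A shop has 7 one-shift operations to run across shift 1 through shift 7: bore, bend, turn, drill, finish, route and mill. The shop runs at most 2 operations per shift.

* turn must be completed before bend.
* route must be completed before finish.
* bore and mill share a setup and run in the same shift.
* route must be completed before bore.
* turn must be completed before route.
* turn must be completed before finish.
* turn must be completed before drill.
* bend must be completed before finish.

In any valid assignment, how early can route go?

shift 2

Precedence pushes route to at least shift 2; downstream work caps route at shift 6.
route at shift 2 is achievable: drill=shift 3; bore=shift 4; turn=shift 1; route=shift 2; bend=shift 2; finish=shift 3; mill=shift 4.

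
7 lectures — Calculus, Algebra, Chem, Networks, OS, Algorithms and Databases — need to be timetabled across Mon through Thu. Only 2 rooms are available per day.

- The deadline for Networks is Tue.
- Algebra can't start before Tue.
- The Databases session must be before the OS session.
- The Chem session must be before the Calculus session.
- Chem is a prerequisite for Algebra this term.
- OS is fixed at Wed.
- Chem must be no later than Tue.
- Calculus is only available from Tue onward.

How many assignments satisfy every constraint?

48

Splitting on Calculus: it can be Tue (6), Wed (14), Thu (28). Listing each branch's schedules as (Algebra, Chem, Networks, OS, Algorithms, Databases):
Calculus=Tue: (Wed,Mon,Mon,Wed,Thu,Tue) (Wed,Mon,Tue,Wed,Thu,Mon) (Thu,Mon,Mon,Wed,Wed,Tue) (Thu,Mon,Mon,Wed,Thu,Tue) (Thu,Mon,Tue,Wed,Wed,Mon) (Thu,Mon,Tue,Wed,Thu,Mon) — 6.
Calculus=Wed: (Tue,Mon,Mon,Wed,Thu,Tue) (Tue,Mon,Tue,Wed,Thu,Mon) (Thu,Mon,Mon,Wed,Tue,Tue) (Thu,Mon,Mon,Wed,Thu,Tue) (Thu,Mon,Tue,Wed,Mon,Tue) (Thu,Mon,Tue,Wed,Tue,Mon) (Thu,Mon,Tue,Wed,Thu,Mon) (Thu,Mon,Tue,Wed,Thu,Tue) (Thu,Tue,Mon,Wed,Mon,Tue) (Thu,Tue,Mon,Wed,Tue,Mon) (Thu,Tue,Mon,Wed,Thu,Mon) (Thu,Tue,Mon,Wed,Thu,Tue) (Thu,Tue,Tue,Wed,Mon,Mon) (Thu,Tue,Tue,Wed,Thu,Mon) — 14.
Calculus=Thu: (Tue,Mon,Mon,Wed,Wed,Tue) (Tue,Mon,Mon,Wed,Thu,Tue) (Tue,Mon,Tue,Wed,Wed,Mon) (Tue,Mon,Tue,Wed,Thu,Mon) (Wed,Mon,Mon,Wed,Tue,Tue) (Wed,Mon,Mon,Wed,Thu,Tue) (Wed,Mon,Tue,Wed,Mon,Tue) (Wed,Mon,Tue,Wed,Tue,Mon) (Wed,Mon,Tue,Wed,Thu,Mon) (Wed,Mon,Tue,Wed,Thu,Tue) (Wed,Tue,Mon,Wed,Mon,Tue) (Wed,Tue,Mon,Wed,Tue,Mon) (Wed,Tue,Mon,Wed,Thu,Mon) (Wed,Tue,Mon,Wed,Thu,Tue) (Wed,Tue,Tue,Wed,Mon,Mon) (Wed,Tue,Tue,Wed,Thu,Mon) (Thu,Mon,Mon,Wed,Tue,Tue) (Thu,Mon,Mon,Wed,Wed,Tue) (Thu,Mon,Tue,Wed,Mon,Tue) (Thu,Mon,Tue,Wed,Tue,Mon) (Thu,Mon,Tue,Wed,Wed,Mon) (Thu,Mon,Tue,Wed,Wed,Tue) (Thu,Tue,Mon,Wed,Mon,Tue) (Thu,Tue,Mon,Wed,Tue,Mon) (Thu,Tue,Mon,Wed,Wed,Mon) (Thu,Tue,Mon,Wed,Wed,Tue) (Thu,Tue,Tue,Wed,Mon,Mon) (Thu,Tue,Tue,Wed,Wed,Mon) — 28.
Summing: 6 + 14 + 28 = 48.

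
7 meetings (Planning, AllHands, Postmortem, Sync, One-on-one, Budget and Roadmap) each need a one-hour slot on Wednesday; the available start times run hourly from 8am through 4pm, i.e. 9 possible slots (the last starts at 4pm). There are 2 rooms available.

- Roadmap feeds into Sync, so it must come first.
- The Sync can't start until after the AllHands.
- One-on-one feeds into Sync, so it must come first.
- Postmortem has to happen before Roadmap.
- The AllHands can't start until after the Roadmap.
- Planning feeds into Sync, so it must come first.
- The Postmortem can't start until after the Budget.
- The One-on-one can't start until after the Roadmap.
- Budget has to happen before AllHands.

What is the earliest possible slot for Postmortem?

9am

Precedence pushes Postmortem to at least 9am; downstream work caps Postmortem at 1pm.
Postmortem at 9am is achievable: One-on-one in 11am; Sync in 12pm; AllHands in 11am; Budget in 8am; Planning in 8am; Roadmap in 10am; Postmortem in 9am.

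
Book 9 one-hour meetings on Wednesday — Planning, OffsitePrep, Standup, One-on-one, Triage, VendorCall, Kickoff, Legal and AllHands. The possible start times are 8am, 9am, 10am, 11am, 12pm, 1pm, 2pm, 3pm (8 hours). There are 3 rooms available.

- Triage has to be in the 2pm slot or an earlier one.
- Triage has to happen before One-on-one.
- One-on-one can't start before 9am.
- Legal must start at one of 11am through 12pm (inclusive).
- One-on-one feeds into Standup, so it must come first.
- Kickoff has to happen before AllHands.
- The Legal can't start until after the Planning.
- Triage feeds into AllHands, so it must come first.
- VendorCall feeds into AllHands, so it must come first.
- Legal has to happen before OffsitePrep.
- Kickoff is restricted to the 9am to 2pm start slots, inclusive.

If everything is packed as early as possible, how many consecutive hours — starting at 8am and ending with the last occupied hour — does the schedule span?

5 hours

The precedence chain requires at least 3 distinct hours.
With at most 3 per hour and 9 meetings, at least 3 hours are needed.
Propagating the time windows through the other constraints, OffsitePrep can't land before 12pm — that is hour 5 counting from 8am — so the schedule must run through at least 5 hours.
5 works (last occupied hour: 12pm): for example VendorCall -> 8am; Standup -> 10am; AllHands -> 10am; Planning -> 8am; Kickoff -> 9am; OffsitePrep -> 12pm; One-on-one -> 9am; Legal -> 11am; Triage -> 8am.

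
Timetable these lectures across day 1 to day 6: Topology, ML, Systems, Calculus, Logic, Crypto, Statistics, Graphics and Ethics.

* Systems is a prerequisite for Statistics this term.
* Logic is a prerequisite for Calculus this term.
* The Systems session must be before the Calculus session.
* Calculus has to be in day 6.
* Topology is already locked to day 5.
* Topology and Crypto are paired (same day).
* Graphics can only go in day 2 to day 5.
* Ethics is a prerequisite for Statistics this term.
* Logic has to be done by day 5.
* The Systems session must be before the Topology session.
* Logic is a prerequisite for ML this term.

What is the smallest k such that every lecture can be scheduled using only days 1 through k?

6

The precedence chain requires at least 2 distinct days.
Calculus can't be placed before day 6, so the schedule must run through at least day 6.
6 works (last occupied day: day 6): for example Graphics -> day 2, Calculus -> day 6, Statistics -> day 2, Logic -> day 1, Ethics -> day 1, Topology -> day 5, Systems -> day 1, ML -> day 2, Crypto -> day 5.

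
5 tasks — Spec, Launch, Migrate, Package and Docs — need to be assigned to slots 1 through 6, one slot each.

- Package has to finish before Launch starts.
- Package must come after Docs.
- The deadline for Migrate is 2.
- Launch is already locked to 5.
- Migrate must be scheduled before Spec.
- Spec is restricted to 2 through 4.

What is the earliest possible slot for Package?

Precedence pushes Package to at least 2; downstream work caps Package at 4.
Package at 2 is achievable: Launch -> 5, Docs -> 1, Migrate -> 1, Package -> 2, Spec -> 2.

2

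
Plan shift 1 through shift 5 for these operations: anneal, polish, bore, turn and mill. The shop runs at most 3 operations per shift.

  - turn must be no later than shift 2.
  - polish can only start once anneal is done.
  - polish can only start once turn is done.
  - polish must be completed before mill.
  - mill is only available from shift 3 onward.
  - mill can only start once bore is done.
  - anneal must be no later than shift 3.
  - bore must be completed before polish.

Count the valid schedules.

Splitting on anneal: it can be shift 1 (17), shift 2 (14), shift 3 (6). Listing each branch's schedules as (polish, bore, turn, mill) by shift number:
anneal=shift 1: (2,1,1,3) (2,1,1,4) (2,1,1,5) (3,1,1,4) (3,1,1,5) (3,1,2,4) (3,1,2,5) (3,2,1,4) (3,2,1,5) (3,2,2,4) (3,2,2,5) (4,1,1,5) (4,1,2,5) (4,2,1,5) (4,2,2,5) (4,3,1,5) (4,3,2,5) — 17.
anneal=shift 2: (3,1,1,4) (3,1,1,5) (3,1,2,4) (3,1,2,5) (3,2,1,4) (3,2,1,5) (3,2,2,4) (3,2,2,5) (4,1,1,5) (4,1,2,5) (4,2,1,5) (4,2,2,5) (4,3,1,5) (4,3,2,5) — 14.
anneal=shift 3: (4,1,1,5) (4,1,2,5) (4,2,1,5) (4,2,2,5) (4,3,1,5) (4,3,2,5) — 6.
Summing: 17 + 14 + 6 = 37.

37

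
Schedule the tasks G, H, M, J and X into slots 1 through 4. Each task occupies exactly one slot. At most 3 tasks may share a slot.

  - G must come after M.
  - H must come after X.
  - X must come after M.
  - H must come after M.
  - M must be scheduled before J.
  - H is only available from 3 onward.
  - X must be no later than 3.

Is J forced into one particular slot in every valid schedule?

J can be 2 (e.g. J=2; G=2; H=3; X=2; M=1) or 3 (e.g. M -> 1; X -> 2; G -> 2; H -> 3; J -> 3).

No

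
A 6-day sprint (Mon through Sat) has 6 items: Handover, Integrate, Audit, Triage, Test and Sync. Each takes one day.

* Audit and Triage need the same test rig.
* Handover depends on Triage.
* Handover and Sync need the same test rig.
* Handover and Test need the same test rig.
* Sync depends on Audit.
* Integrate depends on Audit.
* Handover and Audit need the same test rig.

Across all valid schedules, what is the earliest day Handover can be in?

Tue

Precedence pushes Handover to at least Tue.
Handover at Tue is achievable: Integrate -> Thu; Handover -> Tue; Triage -> Mon; Sync -> Thu; Audit -> Wed; Test -> Mon.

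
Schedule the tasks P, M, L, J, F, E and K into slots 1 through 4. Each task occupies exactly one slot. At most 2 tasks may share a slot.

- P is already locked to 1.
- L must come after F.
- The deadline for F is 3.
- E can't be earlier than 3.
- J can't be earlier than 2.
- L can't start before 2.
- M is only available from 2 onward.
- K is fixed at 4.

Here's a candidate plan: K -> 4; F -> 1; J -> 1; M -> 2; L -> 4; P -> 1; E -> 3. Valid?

Invalid. J can't be earlier than 2.

L must come after F — holds.
At most 2 tasks may share a slot — violated.
The deadline for F is 3 — holds.
L can't start before 2 — holds.
E can't be earlier than 3 — holds.
M is only available from 2 onward — holds.
P is already locked to 1 — holds.
J can't be earlier than 2 — violated.
K is fixed at 4 — holds.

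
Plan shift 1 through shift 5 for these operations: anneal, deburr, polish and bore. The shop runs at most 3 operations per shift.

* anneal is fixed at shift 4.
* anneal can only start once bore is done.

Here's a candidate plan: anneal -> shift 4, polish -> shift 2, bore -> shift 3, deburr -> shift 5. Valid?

anneal can only start once bore is done — holds.
The shop runs at most 3 operations per shift — holds.
anneal is fixed at shift 4 — holds.

Yes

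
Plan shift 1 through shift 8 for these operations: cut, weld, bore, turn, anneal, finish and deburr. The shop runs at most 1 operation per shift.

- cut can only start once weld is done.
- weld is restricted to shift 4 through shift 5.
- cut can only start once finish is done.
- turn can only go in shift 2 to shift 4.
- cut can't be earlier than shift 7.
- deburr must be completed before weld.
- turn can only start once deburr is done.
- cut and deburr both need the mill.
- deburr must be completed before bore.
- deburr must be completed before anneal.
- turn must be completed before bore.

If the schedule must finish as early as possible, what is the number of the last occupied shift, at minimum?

shift 7

The precedence chain requires at least 3 distinct shifts.
With at most 1 per shift and 7 operations, at least 7 shifts are needed.
cut can't be placed before shift 7, so the schedule must run through at least shift 7.
7 works (last occupied shift: shift 7): for example turn=shift 2; bore=shift 3; weld=shift 4; anneal=shift 5; deburr=shift 1; finish=shift 6; cut=shift 7.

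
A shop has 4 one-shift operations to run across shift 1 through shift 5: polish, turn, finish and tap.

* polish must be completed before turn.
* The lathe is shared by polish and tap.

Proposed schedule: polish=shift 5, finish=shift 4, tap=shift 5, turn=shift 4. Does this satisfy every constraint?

polish must be completed before turn — violated.
The lathe is shared by polish and tap — violated.

No. polish must be completed before turn is not satisfied.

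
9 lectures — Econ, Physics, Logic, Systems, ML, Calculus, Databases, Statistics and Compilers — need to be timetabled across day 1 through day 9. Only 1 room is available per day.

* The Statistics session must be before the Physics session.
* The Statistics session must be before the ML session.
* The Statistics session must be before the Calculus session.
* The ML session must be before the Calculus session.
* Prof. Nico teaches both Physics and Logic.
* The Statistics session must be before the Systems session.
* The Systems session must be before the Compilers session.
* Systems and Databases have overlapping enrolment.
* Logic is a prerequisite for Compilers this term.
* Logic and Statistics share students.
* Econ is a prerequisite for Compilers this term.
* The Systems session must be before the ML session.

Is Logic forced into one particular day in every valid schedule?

No

Logic can be day 1 (e.g. Logic -> day 1; Statistics -> day 2; ML -> day 4; Databases -> day 9; Systems -> day 3; Econ -> day 5; Calculus -> day 7; Compilers -> day 6; Physics -> day 8) or day 2 (e.g. Compilers in day 6, Systems in day 3, Logic in day 2, Databases in day 9, Physics in day 8, ML in day 4, Statistics in day 1, Econ in day 5, Calculus in day 7).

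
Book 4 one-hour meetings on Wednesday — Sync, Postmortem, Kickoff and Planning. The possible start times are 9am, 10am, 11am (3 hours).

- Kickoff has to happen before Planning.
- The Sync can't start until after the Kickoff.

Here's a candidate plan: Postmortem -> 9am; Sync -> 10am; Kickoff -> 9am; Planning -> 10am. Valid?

Kickoff has to happen before Planning — holds.
The Sync can't start until after the Kickoff — holds.

Yes, all constraints hold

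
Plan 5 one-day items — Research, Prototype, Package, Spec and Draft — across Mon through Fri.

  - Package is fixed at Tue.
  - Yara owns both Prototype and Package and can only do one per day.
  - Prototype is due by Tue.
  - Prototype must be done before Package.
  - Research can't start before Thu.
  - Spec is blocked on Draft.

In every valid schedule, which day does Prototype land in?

Mon

Prototype's window is Mon–Tue.
Package is fixed at Tue, and Prototype can't share a day with Package.
So Prototype must be Mon.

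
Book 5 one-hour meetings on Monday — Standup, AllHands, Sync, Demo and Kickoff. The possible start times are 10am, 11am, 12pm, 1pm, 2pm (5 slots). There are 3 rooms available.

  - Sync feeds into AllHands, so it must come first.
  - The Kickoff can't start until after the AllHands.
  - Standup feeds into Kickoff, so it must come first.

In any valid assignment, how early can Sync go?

10am

Downstream work caps Sync at 12pm.
Sync at 10am is achievable: Kickoff=12pm, AllHands=11am, Standup=10am, Demo=10am, Sync=10am.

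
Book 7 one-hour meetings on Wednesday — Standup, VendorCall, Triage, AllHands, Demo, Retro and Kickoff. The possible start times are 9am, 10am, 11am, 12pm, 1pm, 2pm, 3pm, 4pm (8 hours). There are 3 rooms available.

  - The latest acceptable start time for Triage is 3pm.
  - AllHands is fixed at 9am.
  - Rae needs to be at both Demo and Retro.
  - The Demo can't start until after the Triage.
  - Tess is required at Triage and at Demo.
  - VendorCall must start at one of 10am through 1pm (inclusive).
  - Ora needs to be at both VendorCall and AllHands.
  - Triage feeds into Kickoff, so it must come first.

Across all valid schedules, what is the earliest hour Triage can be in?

9am

Triage's own window allows nothing later than 3pm.
Triage at 9am is achievable: AllHands=9am, Demo=10am, VendorCall=10am, Retro=11am, Standup=9am, Triage=9am, Kickoff=10am.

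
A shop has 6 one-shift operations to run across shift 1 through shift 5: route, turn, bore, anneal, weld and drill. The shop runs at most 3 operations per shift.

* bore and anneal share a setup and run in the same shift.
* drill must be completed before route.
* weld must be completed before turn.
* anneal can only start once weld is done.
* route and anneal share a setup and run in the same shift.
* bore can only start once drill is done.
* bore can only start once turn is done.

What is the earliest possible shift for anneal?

shift 3

Anneal must be in the same shift as bore, which can't be before shift 3, so anneal is at least shift 3.
anneal at shift 3 is achievable: route=shift 3; anneal=shift 3; weld=shift 1; bore=shift 3; turn=shift 2; drill=shift 1.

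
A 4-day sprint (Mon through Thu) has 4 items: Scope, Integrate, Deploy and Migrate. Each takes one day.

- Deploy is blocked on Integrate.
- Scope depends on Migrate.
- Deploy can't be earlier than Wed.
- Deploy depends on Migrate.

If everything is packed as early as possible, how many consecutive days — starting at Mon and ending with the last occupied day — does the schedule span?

3

The precedence chain requires at least 2 distinct days.
Deploy can't be placed before Wed — that is day 3 counting from Mon — so the schedule must run through at least 3 days.
3 works (last occupied day: Wed): for example Scope -> Tue, Deploy -> Wed, Migrate -> Mon, Integrate -> Mon.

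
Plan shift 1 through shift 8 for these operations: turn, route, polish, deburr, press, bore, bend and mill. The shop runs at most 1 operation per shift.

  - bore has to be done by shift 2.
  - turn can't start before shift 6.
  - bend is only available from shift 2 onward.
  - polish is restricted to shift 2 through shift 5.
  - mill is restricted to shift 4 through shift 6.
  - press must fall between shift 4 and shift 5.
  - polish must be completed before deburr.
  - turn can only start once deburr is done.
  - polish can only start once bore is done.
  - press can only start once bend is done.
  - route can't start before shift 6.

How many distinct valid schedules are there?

22

Splitting on turn: it can be shift 7 (9), shift 8 (13). Listing each branch's schedules as (route, polish, deburr, press, bore, bend, mill) by shift number:
turn=shift 7: (8,2,3,5,1,4,6) (8,2,4,5,1,3,6) (8,2,5,4,1,3,6) (8,2,6,4,1,3,5) (8,2,6,5,1,3,4) (8,3,4,5,1,2,6) (8,3,5,4,1,2,6) (8,3,6,4,1,2,5) (8,3,6,5,1,2,4) — 9.
turn=shift 8: (6,2,7,4,1,3,5) (6,2,7,5,1,3,4) (6,3,7,4,1,2,5) (6,3,7,5,1,2,4) (7,2,3,5,1,4,6) (7,2,4,5,1,3,6) (7,2,5,4,1,3,6) (7,2,6,4,1,3,5) (7,2,6,5,1,3,4) (7,3,4,5,1,2,6) (7,3,5,4,1,2,6) (7,3,6,4,1,2,5) (7,3,6,5,1,2,4) — 13.
Summing: 9 + 13 = 22.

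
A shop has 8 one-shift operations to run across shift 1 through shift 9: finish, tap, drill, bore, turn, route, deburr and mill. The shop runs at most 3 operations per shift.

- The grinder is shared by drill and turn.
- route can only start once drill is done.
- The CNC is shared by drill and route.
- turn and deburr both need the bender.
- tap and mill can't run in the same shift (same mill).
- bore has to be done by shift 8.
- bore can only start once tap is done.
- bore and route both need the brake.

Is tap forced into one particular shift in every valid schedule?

tap can be shift 1 (e.g. mill=shift 2; finish=shift 1; route=shift 3; turn=shift 2; bore=shift 2; tap=shift 1; drill=shift 1; deburr=shift 3) or shift 2 (e.g. finish in shift 1, drill in shift 1, tap in shift 2, deburr in shift 1, turn in shift 2, bore in shift 3, route in shift 2, mill in shift 3).

No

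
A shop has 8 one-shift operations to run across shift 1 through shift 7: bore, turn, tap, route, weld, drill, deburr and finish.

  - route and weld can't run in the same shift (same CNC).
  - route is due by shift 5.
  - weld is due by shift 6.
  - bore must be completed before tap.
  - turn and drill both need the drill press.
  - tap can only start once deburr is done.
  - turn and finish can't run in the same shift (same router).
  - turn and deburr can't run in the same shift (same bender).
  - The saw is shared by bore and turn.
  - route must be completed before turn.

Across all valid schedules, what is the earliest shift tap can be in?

shift 2

Precedence pushes tap to at least shift 2.
tap at shift 2 is achievable: bore -> shift 1; weld -> shift 2; route -> shift 1; drill -> shift 1; deburr -> shift 1; turn -> shift 2; tap -> shift 2; finish -> shift 1.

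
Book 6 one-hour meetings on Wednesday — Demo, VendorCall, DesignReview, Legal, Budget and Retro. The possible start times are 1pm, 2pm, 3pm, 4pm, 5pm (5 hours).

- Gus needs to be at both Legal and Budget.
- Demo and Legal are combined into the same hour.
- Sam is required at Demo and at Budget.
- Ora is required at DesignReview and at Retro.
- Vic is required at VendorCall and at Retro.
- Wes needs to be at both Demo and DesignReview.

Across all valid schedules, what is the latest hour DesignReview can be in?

DesignReview at 5pm is achievable: Demo=1pm, Retro=2pm, Budget=2pm, VendorCall=1pm, DesignReview=5pm, Legal=1pm.

5pm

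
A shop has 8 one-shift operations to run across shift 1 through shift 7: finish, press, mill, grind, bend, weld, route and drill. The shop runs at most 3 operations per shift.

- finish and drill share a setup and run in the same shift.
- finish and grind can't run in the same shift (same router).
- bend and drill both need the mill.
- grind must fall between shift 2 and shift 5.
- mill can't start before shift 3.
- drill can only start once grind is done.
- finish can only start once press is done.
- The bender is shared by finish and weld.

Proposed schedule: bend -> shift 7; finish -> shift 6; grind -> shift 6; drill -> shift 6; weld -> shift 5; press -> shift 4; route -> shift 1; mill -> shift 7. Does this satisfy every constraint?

finish can only start once press is done — holds.
mill can't start before shift 3 — holds.
finish and drill share a setup and run in the same shift — holds.
finish and grind can't run in the same shift (same router) — violated.
bend and drill both need the mill — holds.
The shop runs at most 3 operations per shift — holds.
The bender is shared by finish and weld — holds.
grind must fall between shift 2 and shift 5 — violated.
drill can only start once grind is done — violated.

No — it violates: finish and grind can't run in the same shift (same router)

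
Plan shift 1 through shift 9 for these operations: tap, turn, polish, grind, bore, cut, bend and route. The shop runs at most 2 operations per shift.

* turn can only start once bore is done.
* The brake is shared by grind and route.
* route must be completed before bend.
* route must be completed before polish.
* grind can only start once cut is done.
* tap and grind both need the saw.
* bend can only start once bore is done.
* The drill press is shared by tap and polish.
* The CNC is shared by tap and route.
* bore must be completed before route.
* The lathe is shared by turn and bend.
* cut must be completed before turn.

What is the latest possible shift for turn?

Precedence pushes turn to at least shift 2.
turn at shift 9 is achievable: grind=shift 4; bore=shift 1; cut=shift 1; tap=shift 5; route=shift 2; polish=shift 3; bend=shift 3; turn=shift 9.

shift 9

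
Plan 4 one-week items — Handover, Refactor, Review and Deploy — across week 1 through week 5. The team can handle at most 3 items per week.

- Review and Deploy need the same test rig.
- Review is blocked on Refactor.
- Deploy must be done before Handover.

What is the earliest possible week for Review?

Precedence pushes Review to at least week 2.
Review at week 2 is achievable: Refactor -> week 1, Review -> week 2, Deploy -> week 1, Handover -> week 2.

week 2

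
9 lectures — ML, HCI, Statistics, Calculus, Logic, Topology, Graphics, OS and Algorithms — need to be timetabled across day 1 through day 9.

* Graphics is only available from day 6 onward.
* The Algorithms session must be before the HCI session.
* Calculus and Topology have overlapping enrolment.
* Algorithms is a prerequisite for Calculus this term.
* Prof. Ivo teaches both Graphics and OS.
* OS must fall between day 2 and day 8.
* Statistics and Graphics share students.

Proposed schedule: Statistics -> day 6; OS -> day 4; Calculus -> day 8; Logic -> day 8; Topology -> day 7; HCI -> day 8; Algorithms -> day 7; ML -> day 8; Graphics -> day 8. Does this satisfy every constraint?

Yes

Algorithms is a prerequisite for Calculus this term — holds.
Prof. Ivo teaches both Graphics and OS — holds.
Calculus and Topology have overlapping enrolment — holds.
OS must fall between day 2 and day 8 — holds.
Graphics is only available from day 6 onward — holds.
Statistics and Graphics share students — holds.
The Algorithms session must be before the HCI session — holds.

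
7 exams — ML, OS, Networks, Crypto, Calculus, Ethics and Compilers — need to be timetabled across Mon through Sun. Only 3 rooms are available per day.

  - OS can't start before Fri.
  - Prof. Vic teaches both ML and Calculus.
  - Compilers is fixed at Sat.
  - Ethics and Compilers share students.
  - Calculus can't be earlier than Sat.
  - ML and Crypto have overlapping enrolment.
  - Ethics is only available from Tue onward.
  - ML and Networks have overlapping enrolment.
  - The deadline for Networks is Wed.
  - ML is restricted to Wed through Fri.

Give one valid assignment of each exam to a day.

Ethics=Tue; ML=Wed; OS=Fri; Compilers=Sat; Networks=Mon; Crypto=Mon; Calculus=Sat

Checking: ML(Wed) != Crypto(Mon); Ethics(Tue) != Compilers(Sat); ML(Wed) != Networks(Mon); ML(Wed) != Calculus(Sat); Networks=Mon in [Mon,Wed]; ML=Wed in [Wed,Fri]; Ethics=Tue in [Tue,Sun]; Calculus=Sat in [Sat,Sun]; Compilers=Sat in [Sat,Sat]; OS=Fri in [Fri,Sun]; max 2 per day (cap 3).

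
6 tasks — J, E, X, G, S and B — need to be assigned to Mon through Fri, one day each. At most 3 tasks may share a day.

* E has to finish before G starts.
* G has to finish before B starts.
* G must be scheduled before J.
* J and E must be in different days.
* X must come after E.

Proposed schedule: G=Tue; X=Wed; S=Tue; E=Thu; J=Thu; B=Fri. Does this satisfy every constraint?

G must be scheduled before J — holds.
G has to finish before B starts — holds.
X must come after E — violated.
J and E must be in different days — violated.
E has to finish before G starts — violated.
At most 3 tasks may share a day — holds.

No. J and E must be in different days is not satisfied.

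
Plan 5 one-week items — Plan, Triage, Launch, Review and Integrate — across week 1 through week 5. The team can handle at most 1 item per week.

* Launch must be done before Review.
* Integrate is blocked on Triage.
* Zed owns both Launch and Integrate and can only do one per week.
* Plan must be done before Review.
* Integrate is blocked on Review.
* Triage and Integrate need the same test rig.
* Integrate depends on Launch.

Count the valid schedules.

8

Splitting on Plan: it can be week 1 (3), week 2 (3), week 3 (2). Listing each branch's schedules as (Triage, Launch, Review, Integrate) by week number:
Plan=week 1: (2,3,4,5) (3,2,4,5) (4,2,3,5) — 3.
Plan=week 2: (1,3,4,5) (3,1,4,5) (4,1,3,5) — 3.
Plan=week 3: (1,2,4,5) (2,1,4,5) — 2.
Summing: 3 + 3 + 2 = 8.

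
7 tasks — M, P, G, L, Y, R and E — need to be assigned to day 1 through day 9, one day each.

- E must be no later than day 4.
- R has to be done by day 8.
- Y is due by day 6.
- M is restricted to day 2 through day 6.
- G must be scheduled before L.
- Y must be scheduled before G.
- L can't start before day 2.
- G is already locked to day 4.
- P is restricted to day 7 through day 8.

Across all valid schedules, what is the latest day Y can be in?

day 3

Y's own window allows nothing later than day 6; downstream work caps Y at day 3.
Y at day 3 is achievable: G in day 4, P in day 7, M in day 2, R in day 1, L in day 5, Y in day 3, E in day 1.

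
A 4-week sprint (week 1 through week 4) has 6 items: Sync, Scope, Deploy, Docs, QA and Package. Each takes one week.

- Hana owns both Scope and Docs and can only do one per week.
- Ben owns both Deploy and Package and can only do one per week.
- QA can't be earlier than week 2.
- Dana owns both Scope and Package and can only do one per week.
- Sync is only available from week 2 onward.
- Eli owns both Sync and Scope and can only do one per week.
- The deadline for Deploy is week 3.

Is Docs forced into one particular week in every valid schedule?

Docs can be week 1 (e.g. Scope in week 3, Deploy in week 1, Package in week 2, Sync in week 2, QA in week 2, Docs in week 1) or week 2 (e.g. Scope in week 1; Deploy in week 1; Docs in week 2; QA in week 2; Sync in week 2; Package in week 2).

No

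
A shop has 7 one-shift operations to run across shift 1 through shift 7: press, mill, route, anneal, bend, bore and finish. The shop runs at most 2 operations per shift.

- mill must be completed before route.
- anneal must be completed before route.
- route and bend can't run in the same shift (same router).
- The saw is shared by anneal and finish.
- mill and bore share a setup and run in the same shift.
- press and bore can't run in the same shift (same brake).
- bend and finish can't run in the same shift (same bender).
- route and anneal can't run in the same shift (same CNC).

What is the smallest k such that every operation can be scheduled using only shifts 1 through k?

The precedence chain requires at least 2 distinct shifts.
With at most 2 per shift and 7 operations, at least 4 shifts are needed.
4 works (last occupied shift: shift 4): for example bore -> shift 1, bend -> shift 4, route -> shift 3, press -> shift 2, mill -> shift 1, finish -> shift 3, anneal -> shift 2.

4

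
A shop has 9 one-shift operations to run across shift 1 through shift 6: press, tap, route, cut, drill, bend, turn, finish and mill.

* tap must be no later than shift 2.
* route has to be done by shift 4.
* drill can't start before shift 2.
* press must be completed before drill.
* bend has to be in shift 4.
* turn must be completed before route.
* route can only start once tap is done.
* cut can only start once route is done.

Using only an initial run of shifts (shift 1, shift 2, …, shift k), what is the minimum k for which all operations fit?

4 shifts

The precedence chain requires at least 3 distinct shifts.
bend can't be placed before shift 4, so the schedule must run through at least shift 4.
4 works (last occupied shift: shift 4): for example finish in shift 1, route in shift 2, press in shift 1, tap in shift 1, bend in shift 4, mill in shift 1, cut in shift 3, drill in shift 2, turn in shift 1.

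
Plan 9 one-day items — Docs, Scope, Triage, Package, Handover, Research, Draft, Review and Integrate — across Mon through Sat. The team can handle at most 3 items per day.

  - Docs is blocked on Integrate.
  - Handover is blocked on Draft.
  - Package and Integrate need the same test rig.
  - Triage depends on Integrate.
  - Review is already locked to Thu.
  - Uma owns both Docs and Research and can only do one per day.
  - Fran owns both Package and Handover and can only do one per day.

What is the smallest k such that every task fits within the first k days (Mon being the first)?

4 days

The precedence chain requires at least 2 distinct days.
With at most 3 per day and 9 tasks, at least 3 days are needed.
Review can't be placed before Thu — that is day 4 counting from Mon — so the schedule must run through at least 4 days.
4 works (last occupied day: Thu): for example Research in Wed, Docs in Tue, Handover in Tue, Review in Thu, Integrate in Mon, Draft in Mon, Scope in Mon, Triage in Tue, Package in Wed.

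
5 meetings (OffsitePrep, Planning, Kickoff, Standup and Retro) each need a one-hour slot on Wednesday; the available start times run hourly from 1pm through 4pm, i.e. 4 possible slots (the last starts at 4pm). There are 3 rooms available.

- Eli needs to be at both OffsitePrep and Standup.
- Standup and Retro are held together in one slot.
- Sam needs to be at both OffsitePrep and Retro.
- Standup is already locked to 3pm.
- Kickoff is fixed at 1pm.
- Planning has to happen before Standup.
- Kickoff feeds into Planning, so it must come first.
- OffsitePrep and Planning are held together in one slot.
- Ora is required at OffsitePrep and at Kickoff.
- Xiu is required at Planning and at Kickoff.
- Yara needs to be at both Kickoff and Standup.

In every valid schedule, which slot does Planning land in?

Kickoff is fixed at 1pm and must come before Planning, so Planning is at least 2pm.
Standup is fixed at 3pm and must come after Planning, so Planning is at most 2pm.
So Planning must be 2pm.

2pm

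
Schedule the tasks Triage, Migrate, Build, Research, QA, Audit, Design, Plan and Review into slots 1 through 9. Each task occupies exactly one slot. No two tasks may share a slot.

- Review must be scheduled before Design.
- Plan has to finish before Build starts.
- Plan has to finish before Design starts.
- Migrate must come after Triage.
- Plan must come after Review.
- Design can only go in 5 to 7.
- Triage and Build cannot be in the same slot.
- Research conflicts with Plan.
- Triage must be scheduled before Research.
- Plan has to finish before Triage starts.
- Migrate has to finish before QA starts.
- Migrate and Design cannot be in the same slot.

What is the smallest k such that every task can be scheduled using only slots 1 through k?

9

The precedence chain requires at least 5 distinct slots.
With at most 1 per slot and 9 tasks, at least 9 slots are needed.
9 works (last occupied slot: 9): for example Research in 7; Migrate in 4; QA in 8; Plan in 2; Triage in 3; Audit in 9; Design in 5; Review in 1; Build in 6.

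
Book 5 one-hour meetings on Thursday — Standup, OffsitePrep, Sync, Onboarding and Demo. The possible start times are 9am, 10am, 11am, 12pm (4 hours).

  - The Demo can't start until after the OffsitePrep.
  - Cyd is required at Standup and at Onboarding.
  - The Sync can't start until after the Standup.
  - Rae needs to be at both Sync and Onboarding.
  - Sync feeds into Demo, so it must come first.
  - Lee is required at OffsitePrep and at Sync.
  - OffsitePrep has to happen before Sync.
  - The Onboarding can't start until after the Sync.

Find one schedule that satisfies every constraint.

Standup -> 9am, OffsitePrep -> 9am, Sync -> 10am, Demo -> 11am, Onboarding -> 11am

Checking: OffsitePrep(9am) before Demo(11am); Standup(9am) before Sync(10am); OffsitePrep(9am) before Sync(10am); Sync(10am) before Demo(11am); Sync(10am) before Onboarding(11am); Sync(10am) != Onboarding(11am); Standup(9am) != Onboarding(11am); OffsitePrep(9am) != Sync(10am).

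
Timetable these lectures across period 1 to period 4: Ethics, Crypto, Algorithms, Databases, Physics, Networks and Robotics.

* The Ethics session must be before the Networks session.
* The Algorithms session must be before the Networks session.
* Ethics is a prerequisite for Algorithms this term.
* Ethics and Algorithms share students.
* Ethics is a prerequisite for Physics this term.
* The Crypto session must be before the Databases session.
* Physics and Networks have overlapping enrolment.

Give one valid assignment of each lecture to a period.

Algorithms -> period 2, Ethics -> period 1, Physics -> period 2, Networks -> period 3, Robotics -> period 1, Crypto -> period 1, Databases -> period 2

Checking: Crypto(period 1) before Databases(period 2); Ethics(period 1) before Physics(period 2); Algorithms(period 2) before Networks(period 3); Ethics(period 1) before Algorithms(period 2); Ethics(period 1) before Networks(period 3); Ethics(period 1) != Algorithms(period 2); Physics(period 2) != Networks(period 3).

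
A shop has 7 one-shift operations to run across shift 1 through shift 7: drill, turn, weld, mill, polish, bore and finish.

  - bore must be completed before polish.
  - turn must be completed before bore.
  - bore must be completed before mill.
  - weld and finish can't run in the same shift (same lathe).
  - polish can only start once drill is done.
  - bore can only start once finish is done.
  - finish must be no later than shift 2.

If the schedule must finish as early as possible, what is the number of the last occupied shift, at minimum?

The precedence chain requires at least 3 distinct shifts.
3 works (last occupied shift: shift 3): for example mill -> shift 3, weld -> shift 2, polish -> shift 3, finish -> shift 1, drill -> shift 1, bore -> shift 2, turn -> shift 1.

shift 3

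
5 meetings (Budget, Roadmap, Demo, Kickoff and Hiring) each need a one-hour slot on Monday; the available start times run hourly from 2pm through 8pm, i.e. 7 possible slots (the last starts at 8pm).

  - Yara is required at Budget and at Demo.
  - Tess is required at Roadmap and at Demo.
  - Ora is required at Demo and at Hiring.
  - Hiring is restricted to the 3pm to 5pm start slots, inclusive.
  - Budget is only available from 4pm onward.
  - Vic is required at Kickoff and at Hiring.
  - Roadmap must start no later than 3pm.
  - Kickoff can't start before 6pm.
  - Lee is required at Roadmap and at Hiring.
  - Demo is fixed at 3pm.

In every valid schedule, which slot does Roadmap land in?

2pm

Roadmap's window is 2pm–3pm.
Demo is fixed at 3pm, and Roadmap can't share a slot with Demo.
So Roadmap must be 2pm.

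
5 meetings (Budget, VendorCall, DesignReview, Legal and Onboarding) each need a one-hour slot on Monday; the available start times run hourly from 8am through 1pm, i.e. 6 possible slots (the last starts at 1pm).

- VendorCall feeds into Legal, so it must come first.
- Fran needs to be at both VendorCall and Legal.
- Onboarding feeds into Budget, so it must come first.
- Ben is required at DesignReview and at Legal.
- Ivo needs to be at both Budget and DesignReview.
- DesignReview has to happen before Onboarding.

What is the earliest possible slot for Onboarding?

Precedence pushes Onboarding to at least 9am; downstream work caps Onboarding at 12pm.
Onboarding at 9am is achievable: Budget=10am, Onboarding=9am, VendorCall=8am, Legal=9am, DesignReview=8am.

9am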